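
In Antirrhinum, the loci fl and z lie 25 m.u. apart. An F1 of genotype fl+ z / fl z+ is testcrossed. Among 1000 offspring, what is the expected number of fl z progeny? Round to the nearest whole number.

125

A map distance of 25 m.u. corresponds to a recombination frequency of 0.250.
The F1 is fl+ z / fl z+, so fl z is a recombinant gamete class with expected frequency r/2 = 0.250/2 = 0.1250.
Expected number = 0.1250 × 1000 = 125.00 ≈ 125.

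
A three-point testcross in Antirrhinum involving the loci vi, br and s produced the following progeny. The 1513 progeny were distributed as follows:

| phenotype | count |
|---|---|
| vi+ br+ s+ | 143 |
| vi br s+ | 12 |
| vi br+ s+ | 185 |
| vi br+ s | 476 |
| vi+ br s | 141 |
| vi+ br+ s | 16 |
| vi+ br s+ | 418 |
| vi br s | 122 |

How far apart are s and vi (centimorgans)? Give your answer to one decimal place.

23.4 centimorgans

The two most frequent reciprocal classes, vi+ br s+ and vi br+ s, are the parental types, so the F1 was vi+ br s+ / vi br+ s.
The two rarest classes, vi br s+ and vi+ br+ s, are the double crossovers. Comparing them with the parentals, only the vi allele has switched, so vi is the middle locus and the order is s – vi – br.
Crossovers in the s–vi interval produce the single-crossover classes vi+ br s and vi br+ s+ (141 + 185 = 326) plus the double crossovers (28).
RF(s–vi) = (326 + 28) / 1513 = 354/1513 = 0.2340 → 23.4 centimorgans.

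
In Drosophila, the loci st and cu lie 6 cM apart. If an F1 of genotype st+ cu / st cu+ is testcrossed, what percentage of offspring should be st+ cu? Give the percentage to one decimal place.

A map distance of 6 cM corresponds to a recombination frequency of 0.060.
The F1 is st+ cu / st cu+, so st+ cu is a parental gamete class with expected frequency (1 − r)/2 = 0.940/2 = 0.4700.
That is 0.4700 = 47.0% of the progeny.

47.0%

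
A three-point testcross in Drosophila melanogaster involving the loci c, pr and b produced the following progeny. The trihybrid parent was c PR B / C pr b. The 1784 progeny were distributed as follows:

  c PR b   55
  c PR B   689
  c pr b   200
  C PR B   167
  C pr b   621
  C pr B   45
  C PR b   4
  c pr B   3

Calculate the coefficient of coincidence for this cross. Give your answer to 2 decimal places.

The two rarest classes, c pr B and C PR b, are the double crossovers. Comparing them with the parentals, only the pr allele has switched, so pr is the middle locus and the order is c – pr – b.
c–pr: (367 + 7)/1784 = 0.2096; pr–b: (100 + 7)/1784 = 0.0600.
Expected DCO frequency = 0.2096 × 0.0600 ≈ 0.01258; observed = 7/1784 ≈ 0.00392.
Coefficient of coincidence = 0.00392/0.01258 ≈ 0.31.

0.31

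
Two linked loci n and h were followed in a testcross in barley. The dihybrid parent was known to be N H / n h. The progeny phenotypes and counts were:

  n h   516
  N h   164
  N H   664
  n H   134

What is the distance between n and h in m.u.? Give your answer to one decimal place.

The recombinant classes are N h and n H: 164 + 134 = 298.
Recombination frequency = 298/1478 = 0.2016 ≈ 20.2%, i.e. 20.2 m.u.

20.2 m.u.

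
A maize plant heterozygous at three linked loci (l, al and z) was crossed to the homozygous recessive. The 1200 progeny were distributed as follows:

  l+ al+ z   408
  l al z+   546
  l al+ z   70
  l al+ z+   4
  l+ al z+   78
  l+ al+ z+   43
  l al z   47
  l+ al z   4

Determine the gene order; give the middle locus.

The two most frequent reciprocal classes, l al z+ and l+ al+ z, are the parental types, so the F1 was l al z+ / l+ al+ z.
The two rarest classes, l al+ z+ and l+ al z, are the double crossovers. Comparing them with the parentals, only the al allele has switched, so al is the middle locus and the order is z – al – l.

al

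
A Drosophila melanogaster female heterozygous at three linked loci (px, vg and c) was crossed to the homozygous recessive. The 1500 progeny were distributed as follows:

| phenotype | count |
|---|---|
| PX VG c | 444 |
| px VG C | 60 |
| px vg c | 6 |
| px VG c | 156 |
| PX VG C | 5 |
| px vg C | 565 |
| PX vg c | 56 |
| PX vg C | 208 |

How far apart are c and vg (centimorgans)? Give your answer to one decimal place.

The two most frequent reciprocal classes, px vg C and PX VG c, are the parental types, so the F1 was px vg C / PX VG c.
The two rarest classes, px vg c and PX VG C, are the double crossovers. Comparing them with the parentals, only the c allele has switched, so c is the middle locus and the order is vg – c – px.
Crossovers in the vg–c interval produce the single-crossover classes px VG C and PX vg c (60 + 56 = 116) plus the double crossovers (11).
RF(vg–c) = (116 + 11) / 1500 = 127/1500 = 0.0847 → 8.5 centimorgans.

8.5 centimorgans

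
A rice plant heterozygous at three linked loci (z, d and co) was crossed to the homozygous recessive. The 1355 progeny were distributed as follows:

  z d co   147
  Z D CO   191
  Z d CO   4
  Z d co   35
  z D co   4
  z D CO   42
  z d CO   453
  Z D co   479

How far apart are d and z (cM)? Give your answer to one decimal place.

The two most frequent reciprocal classes, z d CO and Z D co, are the parental types, so the F1 was z d CO / Z D co.
The two rarest classes, Z d CO and z D co, are the double crossovers. Comparing them with the parentals, only the z allele has switched, so z is the middle locus and the order is co – z – d.
Crossovers in the z–d interval produce the single-crossover classes z D CO and Z d co (42 + 35 = 77) plus the double crossovers (8).
RF(z–d) = (77 + 8) / 1355 = 85/1355 = 0.0627 → 6.3 cM.

6.3 cM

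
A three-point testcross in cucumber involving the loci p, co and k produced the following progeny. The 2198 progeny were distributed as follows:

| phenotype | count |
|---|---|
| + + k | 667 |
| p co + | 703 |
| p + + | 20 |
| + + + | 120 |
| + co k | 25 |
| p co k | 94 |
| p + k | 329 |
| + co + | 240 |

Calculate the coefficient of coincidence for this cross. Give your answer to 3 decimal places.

The two most frequent reciprocal classes, p co + and + + k, are the parental types, so the F1 was p co + / + + k.
The two rarest classes, p + + and + co k, are the double crossovers. Comparing them with the parentals, only the co allele has switched, so co is the middle locus and the order is p – co – k.
p–co: (569 + 45)/2198 = 0.2793; co–k: (214 + 45)/2198 = 0.1178.
Expected DCO frequency = 0.2793 × 0.1178 ≈ 0.03290; observed = 45/2198 ≈ 0.02047.
Coefficient of coincidence = 0.02047/0.03290 ≈ 0.622.

0.622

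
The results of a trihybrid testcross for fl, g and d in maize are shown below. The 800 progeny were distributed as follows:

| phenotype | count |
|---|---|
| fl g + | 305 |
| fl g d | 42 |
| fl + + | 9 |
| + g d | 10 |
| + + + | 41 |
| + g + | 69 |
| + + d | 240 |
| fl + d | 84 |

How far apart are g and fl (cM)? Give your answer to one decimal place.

21.5 cM

The two most frequent reciprocal classes, fl g + and + + d, are the parental types, so the F1 was fl g + / + + d.
The two rarest classes, fl + + and + g d, are the double crossovers. Comparing them with the parentals, only the g allele has switched, so g is the middle locus and the order is d – g – fl.
Crossovers in the g–fl interval produce the single-crossover classes + g + and fl + d (69 + 84 = 153) plus the double crossovers (19).
RF(g–fl) = (153 + 19) / 800 = 172/800 = 0.2150 → 21.5 cM.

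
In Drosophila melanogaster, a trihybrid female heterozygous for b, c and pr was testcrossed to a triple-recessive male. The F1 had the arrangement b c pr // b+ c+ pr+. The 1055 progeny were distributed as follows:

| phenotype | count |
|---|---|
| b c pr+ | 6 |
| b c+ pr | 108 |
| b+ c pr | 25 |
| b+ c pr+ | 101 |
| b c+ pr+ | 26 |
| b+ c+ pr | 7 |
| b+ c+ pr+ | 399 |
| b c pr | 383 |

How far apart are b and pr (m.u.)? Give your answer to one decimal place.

6.1 m.u.

The two rarest classes, b c pr+ and b+ c+ pr, are the double crossovers. Comparing them with the parentals, only the pr allele has switched, so pr is the middle locus and the order is b – pr – c.
Crossovers in the b–pr interval produce the single-crossover classes b+ c pr and b c+ pr+ (25 + 26 = 51) plus the double crossovers (13).
RF(b–pr) = (51 + 13) / 1055 = 64/1055 = 0.0607 → 6.1 m.u.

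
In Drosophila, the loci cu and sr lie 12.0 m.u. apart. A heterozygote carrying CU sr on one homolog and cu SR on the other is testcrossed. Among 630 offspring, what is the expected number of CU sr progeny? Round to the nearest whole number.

277

A map distance of 12.0 m.u. corresponds to a recombination frequency of 0.120.
The F1 is CU sr / cu SR, so CU sr is a parental gamete class with expected frequency (1 − r)/2 = 0.880/2 = 0.4400.
Expected number = 0.4400 × 630 = 277.20 ≈ 277.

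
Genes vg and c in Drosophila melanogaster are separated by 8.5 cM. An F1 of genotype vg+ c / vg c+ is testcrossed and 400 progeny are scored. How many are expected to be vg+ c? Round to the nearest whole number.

A map distance of 8.5 cM corresponds to a recombination frequency of 0.085.
The F1 is vg+ c / vg c+, so vg+ c is a parental gamete class with expected frequency (1 − r)/2 = 0.915/2 = 0.4575.
Expected number = 0.4575 × 400 = 183.00 ≈ 183.

183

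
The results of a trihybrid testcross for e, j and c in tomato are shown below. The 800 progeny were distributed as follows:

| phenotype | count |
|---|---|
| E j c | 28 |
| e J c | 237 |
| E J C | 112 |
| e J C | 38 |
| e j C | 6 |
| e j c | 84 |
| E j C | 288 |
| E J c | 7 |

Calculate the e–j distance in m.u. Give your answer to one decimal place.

The two most frequent reciprocal classes, e J c and E j C, are the parental types, so the F1 was e J c / E j C.
The two rarest classes, E J c and e j C, are the double crossovers. Comparing them with the parentals, only the e allele has switched, so e is the middle locus and the order is c – e – j.
Crossovers in the e–j interval produce the single-crossover classes e j c and E J C (84 + 112 = 196) plus the double crossovers (13).
RF(e–j) = (196 + 13) / 800 = 209/800 = 0.2612 → 26.1 m.u.

26.1 m.u.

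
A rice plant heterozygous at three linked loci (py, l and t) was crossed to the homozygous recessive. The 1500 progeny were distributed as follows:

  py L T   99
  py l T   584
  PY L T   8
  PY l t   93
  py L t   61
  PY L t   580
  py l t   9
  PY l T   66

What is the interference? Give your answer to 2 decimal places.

0.15

The two most frequent reciprocal classes, py l T and PY L t, are the parental types, so the F1 was py l T / PY L t.
The two rarest classes, py l t and PY L T, are the double crossovers. Comparing them with the parentals, only the t allele has switched, so t is the middle locus and the order is py – t – l.
py–t: (127 + 17)/1500 = 0.0960; t–l: (192 + 17)/1500 = 0.1393.
Expected DCO frequency = 0.0960 × 0.1393 ≈ 0.01337; observed = 17/1500 ≈ 0.01133.
Coefficient of coincidence = 0.01133/0.01337 ≈ 0.85; interference = 1 − 0.85 = 0.15.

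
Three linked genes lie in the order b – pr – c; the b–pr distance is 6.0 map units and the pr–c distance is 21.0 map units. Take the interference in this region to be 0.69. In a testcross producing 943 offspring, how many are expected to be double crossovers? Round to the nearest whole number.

4

Map distances give recombination frequencies of 0.060 and 0.210 for the two intervals.
With interference 0.69 (so coincidence = 0.31), expected double-crossover frequency = 0.060 × 0.210 × 0.31 = 0.00391.
Expected number = 0.00391 × 943 = 3.68 ≈ 4.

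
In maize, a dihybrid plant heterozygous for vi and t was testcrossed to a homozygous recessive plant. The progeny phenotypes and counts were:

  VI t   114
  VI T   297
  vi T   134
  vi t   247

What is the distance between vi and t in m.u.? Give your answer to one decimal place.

31.3 m.u.

The two most frequent classes, VI T (297) and vi t (247), are the parental types, so the F1 was VI T / vi t.
The recombinant classes are VI t and vi T: 114 + 134 = 248.
Recombination frequency = 248/792 = 0.3131 ≈ 31.3%, i.e. 31.3 m.u.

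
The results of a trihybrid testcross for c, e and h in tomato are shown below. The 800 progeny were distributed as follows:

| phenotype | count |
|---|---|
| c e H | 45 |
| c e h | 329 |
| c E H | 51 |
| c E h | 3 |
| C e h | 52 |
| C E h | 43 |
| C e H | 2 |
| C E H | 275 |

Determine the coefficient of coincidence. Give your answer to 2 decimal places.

The two most frequent reciprocal classes, c e h and C E H, are the parental types, so the F1 was c e h / C E H.
The two rarest classes, c E h and C e H, are the double crossovers. Comparing them with the parentals, only the e allele has switched, so e is the middle locus and the order is h – e – c.
h–e: (88 + 5)/800 = 0.1163; e–c: (103 + 5)/800 = 0.1350.
Expected DCO frequency = 0.1163 × 0.1350 ≈ 0.01570; observed = 5/800 ≈ 0.00625.
Coefficient of coincidence = 0.00625/0.01570 ≈ 0.40.

0.40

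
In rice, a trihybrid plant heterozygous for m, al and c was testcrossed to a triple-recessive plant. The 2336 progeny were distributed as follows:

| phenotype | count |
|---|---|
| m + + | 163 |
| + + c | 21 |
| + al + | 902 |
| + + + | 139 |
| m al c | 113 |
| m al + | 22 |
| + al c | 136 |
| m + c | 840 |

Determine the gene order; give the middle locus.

The two most frequent reciprocal classes, m + c and + al +, are the parental types, so the F1 was m + c / + al +.
The two rarest classes, + + c and m al +, are the double crossovers. Comparing them with the parentals, only the m allele has switched, so m is the middle locus and the order is c – m – al.

m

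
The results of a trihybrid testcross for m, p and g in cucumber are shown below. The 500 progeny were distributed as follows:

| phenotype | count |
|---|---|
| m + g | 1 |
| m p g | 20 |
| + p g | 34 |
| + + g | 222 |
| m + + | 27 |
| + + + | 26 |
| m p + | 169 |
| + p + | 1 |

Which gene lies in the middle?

The two most frequent reciprocal classes, m p + and + + g, are the parental types, so the F1 was m p + / + + g.
The two rarest classes, + p + and m + g, are the double crossovers. Comparing them with the parentals, only the m allele has switched, so m is the middle locus and the order is g – m – p.

m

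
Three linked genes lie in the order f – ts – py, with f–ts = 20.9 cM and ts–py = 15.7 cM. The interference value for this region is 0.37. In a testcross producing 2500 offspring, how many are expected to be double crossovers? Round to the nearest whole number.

52

Map distances give recombination frequencies of 0.209 and 0.157 for the two intervals.
With interference 0.37 (so coincidence = 0.63), expected double-crossover frequency = 0.209 × 0.157 × 0.63 = 0.02067.
Expected number = 0.02067 × 2500 = 51.68 ≈ 52.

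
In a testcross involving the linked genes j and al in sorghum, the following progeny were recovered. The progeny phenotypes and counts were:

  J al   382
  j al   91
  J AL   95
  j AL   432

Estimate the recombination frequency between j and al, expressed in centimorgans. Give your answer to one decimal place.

18.6 centimorgans

The two most frequent classes, J al (382) and j AL (432), are the parental types, so the F1 was J al / j AL.
The recombinant classes are J AL and j al: 95 + 91 = 186.
Recombination frequency = 186/1000 = 0.1860 ≈ 18.6%, i.e. 18.6 centimorgans.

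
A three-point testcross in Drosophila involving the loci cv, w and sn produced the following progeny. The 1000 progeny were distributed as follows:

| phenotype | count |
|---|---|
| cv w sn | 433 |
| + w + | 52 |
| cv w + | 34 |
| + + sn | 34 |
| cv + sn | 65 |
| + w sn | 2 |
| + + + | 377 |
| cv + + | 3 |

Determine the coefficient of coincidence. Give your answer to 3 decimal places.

0.561

The two most frequent reciprocal classes, cv w sn and + + +, are the parental types, so the F1 was cv w sn / + + +.
The two rarest classes, + w sn and cv + +, are the double crossovers. Comparing them with the parentals, only the cv allele has switched, so cv is the middle locus and the order is sn – cv – w.
sn–cv: (68 + 5)/1000 = 0.0730; cv–w: (117 + 5)/1000 = 0.1220.
Expected DCO frequency = 0.0730 × 0.1220 ≈ 0.00891; observed = 5/1000 ≈ 0.00500.
Coefficient of coincidence = 0.00500/0.00891 ≈ 0.561.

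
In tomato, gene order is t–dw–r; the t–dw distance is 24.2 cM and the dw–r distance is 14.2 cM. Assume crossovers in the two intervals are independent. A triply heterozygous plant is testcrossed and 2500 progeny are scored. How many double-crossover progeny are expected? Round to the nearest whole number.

86

Map distances give recombination frequencies of 0.242 and 0.142 for the two intervals.
With no interference, expected double-crossover frequency = 0.242 × 0.142 = 0.03436.
Expected number = 0.03436 × 2500 = 85.91 ≈ 86.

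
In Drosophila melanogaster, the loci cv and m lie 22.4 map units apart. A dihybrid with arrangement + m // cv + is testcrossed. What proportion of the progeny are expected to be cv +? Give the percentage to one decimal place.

38.8%

A map distance of 22.4 map units corresponds to a recombination frequency of 0.224.
The F1 is + m / cv +, so cv + is a parental gamete class with expected frequency (1 − r)/2 = 0.776/2 = 0.3880.
That is 0.3880 = 38.8% of the progeny.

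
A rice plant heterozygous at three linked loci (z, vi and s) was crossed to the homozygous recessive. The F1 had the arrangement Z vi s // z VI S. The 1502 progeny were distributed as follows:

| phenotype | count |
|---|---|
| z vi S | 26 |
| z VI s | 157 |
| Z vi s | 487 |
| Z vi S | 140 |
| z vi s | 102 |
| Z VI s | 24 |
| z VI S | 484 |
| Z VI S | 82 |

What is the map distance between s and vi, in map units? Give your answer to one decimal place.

The two rarest classes, Z VI s and z vi S, are the double crossovers. Comparing them with the parentals, only the vi allele has switched, so vi is the middle locus and the order is s – vi – z.
Crossovers in the s–vi interval produce the single-crossover classes Z vi S and z VI s (140 + 157 = 297) plus the double crossovers (50).
RF(s–vi) = (297 + 50) / 1502 = 347/1502 = 0.2310 → 23.1 map units.

23.1 map units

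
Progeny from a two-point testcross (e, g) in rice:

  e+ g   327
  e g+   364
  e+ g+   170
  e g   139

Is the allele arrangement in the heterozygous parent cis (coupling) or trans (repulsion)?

The two most frequent classes are e+ g (327) and e g+ (364); these are the parental (non-recombinant) types.
So the F1 carried e+ g on one chromosome and e g+ on the other — the recessive alleles are on opposite chromosomes (trans / repulsion).

trans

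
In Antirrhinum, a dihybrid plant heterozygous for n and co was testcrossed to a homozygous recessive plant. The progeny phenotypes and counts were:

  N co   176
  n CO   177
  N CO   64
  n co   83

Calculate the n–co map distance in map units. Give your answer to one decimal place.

The two most frequent classes, N co (176) and n CO (177), are the parental types, so the F1 was N co / n CO.
The recombinant classes are N CO and n co: 64 + 83 = 147.
Recombination frequency = 147/500 = 0.2940 ≈ 29.4%, i.e. 29.4 map units.

29.4 map units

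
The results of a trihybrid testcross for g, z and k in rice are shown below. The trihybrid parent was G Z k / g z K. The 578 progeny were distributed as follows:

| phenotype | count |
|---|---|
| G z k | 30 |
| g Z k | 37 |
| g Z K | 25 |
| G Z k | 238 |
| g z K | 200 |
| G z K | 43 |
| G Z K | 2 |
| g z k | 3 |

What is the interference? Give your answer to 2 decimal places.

The two rarest classes, G Z K and g z k, are the double crossovers. Comparing them with the parentals, only the k allele has switched, so k is the middle locus and the order is z – k – g.
z–k: (55 + 5)/578 = 0.1038; k–g: (80 + 5)/578 = 0.1471.
Expected DCO frequency = 0.1038 × 0.1471 ≈ 0.01527; observed = 5/578 ≈ 0.00865.
Coefficient of coincidence = 0.00865/0.01527 ≈ 0.57; interference = 1 − 0.57 = 0.43.

0.43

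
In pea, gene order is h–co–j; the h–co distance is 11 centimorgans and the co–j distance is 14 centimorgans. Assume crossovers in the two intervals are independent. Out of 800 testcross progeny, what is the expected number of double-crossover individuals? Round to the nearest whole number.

Map distances give recombination frequencies of 0.110 and 0.140 for the two intervals.
With no interference, expected double-crossover frequency = 0.110 × 0.140 = 0.01540.
Expected number = 0.01540 × 800 = 12.32 ≈ 12.

12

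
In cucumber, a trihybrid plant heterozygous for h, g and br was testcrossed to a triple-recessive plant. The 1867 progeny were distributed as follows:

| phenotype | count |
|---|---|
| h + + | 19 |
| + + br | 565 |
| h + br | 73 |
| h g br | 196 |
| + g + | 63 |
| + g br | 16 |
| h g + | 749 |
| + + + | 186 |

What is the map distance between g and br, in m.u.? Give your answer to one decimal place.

22.3 m.u.

The two most frequent reciprocal classes, h g + and + + br, are the parental types, so the F1 was h g + / + + br.
The two rarest classes, h + + and + g br, are the double crossovers. Comparing them with the parentals, only the g allele has switched, so g is the middle locus and the order is br – g – h.
Crossovers in the br–g interval produce the single-crossover classes h g br and + + + (196 + 186 = 382) plus the double crossovers (35).
RF(br–g) = (382 + 35) / 1867 = 417/1867 = 0.2234 → 22.3 m.u.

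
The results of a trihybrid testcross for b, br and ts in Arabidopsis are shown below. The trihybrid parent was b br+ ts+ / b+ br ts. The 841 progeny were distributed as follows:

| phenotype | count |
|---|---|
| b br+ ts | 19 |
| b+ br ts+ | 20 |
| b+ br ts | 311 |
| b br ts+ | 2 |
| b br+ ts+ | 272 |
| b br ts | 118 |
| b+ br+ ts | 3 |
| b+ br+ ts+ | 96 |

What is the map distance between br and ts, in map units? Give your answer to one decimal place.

The two rarest classes, b br ts+ and b+ br+ ts, are the double crossovers. Comparing them with the parentals, only the br allele has switched, so br is the middle locus and the order is b – br – ts.
Crossovers in the br–ts interval produce the single-crossover classes b br+ ts and b+ br ts+ (19 + 20 = 39) plus the double crossovers (5).
RF(br–ts) = (39 + 5) / 841 = 44/841 = 0.0523 → 5.2 map units.

5.2 map units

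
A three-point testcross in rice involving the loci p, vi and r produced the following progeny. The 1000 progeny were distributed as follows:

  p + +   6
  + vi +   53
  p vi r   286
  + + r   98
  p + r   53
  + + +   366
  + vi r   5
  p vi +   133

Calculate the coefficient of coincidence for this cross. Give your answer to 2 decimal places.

0.39

The two most frequent reciprocal classes, p vi r and + + +, are the parental types, so the F1 was p vi r / + + +.
The two rarest classes, + vi r and p + +, are the double crossovers. Comparing them with the parentals, only the p allele has switched, so p is the middle locus and the order is r – p – vi.
r–p: (231 + 11)/1000 = 0.2420; p–vi: (106 + 11)/1000 = 0.1170.
Expected DCO frequency = 0.2420 × 0.1170 ≈ 0.02831; observed = 11/1000 ≈ 0.01100.
Coefficient of coincidence = 0.01100/0.02831 ≈ 0.39.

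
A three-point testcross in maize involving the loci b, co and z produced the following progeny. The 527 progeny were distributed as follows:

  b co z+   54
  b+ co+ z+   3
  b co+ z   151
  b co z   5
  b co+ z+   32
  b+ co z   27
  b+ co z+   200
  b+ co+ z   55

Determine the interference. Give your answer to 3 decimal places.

0.462

The two most frequent reciprocal classes, b+ co z+ and b co+ z, are the parental types, so the F1 was b+ co z+ / b co+ z.
The two rarest classes, b+ co+ z+ and b co z, are the double crossovers. Comparing them with the parentals, only the co allele has switched, so co is the middle locus and the order is b – co – z.
b–co: (109 + 8)/527 = 0.2220; co–z: (59 + 8)/527 = 0.1271.
Expected DCO frequency = 0.2220 × 0.1271 ≈ 0.02822; observed = 8/527 ≈ 0.01518.
Coefficient of coincidence = 0.01518/0.02822 ≈ 0.538; interference = 1 − 0.538 = 0.462.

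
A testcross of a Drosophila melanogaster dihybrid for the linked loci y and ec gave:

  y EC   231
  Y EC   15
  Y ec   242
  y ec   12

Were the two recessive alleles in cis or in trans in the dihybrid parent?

trans

The two most frequent classes are Y ec (242) and y EC (231); these are the parental (non-recombinant) types.
So the F1 carried Y ec on one chromosome and y EC on the other — the recessive alleles are on opposite chromosomes (trans / repulsion).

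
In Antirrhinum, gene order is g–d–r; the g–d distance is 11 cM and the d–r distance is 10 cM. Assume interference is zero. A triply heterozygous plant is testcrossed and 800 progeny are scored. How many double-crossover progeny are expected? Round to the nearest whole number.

Map distances give recombination frequencies of 0.110 and 0.100 for the two intervals.
With no interference, expected double-crossover frequency = 0.110 × 0.100 = 0.01100.
Expected number = 0.01100 × 800 = 8.80 ≈ 9.

9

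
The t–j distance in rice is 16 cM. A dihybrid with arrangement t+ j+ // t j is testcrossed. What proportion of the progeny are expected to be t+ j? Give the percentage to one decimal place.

A map distance of 16 cM corresponds to a recombination frequency of 0.160.
The F1 is t+ j+ / t j, so t+ j is a recombinant gamete class with expected frequency r/2 = 0.160/2 = 0.0800.
That is 0.0800 = 8.0% of the progeny.

8.0%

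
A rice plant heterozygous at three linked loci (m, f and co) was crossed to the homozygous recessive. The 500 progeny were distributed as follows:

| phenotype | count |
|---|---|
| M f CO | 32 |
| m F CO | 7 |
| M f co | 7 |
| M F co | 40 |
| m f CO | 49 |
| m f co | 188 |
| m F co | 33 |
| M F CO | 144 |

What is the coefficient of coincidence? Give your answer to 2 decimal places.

The two most frequent reciprocal classes, M F CO and m f co, are the parental types, so the F1 was M F CO / m f co.
The two rarest classes, m F CO and M f co, are the double crossovers. Comparing them with the parentals, only the m allele has switched, so m is the middle locus and the order is f – m – co.
f–m: (65 + 14)/500 = 0.1580; m–co: (89 + 14)/500 = 0.2060.
Expected DCO frequency = 0.1580 × 0.2060 ≈ 0.03255; observed = 14/500 ≈ 0.02800.
Coefficient of coincidence = 0.02800/0.03255 ≈ 0.86.

0.86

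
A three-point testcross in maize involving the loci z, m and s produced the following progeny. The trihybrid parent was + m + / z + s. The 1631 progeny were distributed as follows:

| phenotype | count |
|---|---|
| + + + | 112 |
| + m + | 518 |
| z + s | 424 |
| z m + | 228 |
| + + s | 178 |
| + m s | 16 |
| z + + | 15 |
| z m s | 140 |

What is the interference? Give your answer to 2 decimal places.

0.59

The two rarest classes, + m s and z + +, are the double crossovers. Comparing them with the parentals, only the s allele has switched, so s is the middle locus and the order is z – s – m.
z–s: (406 + 31)/1631 = 0.2679; s–m: (252 + 31)/1631 = 0.1735.
Expected DCO frequency = 0.2679 × 0.1735 ≈ 0.04648; observed = 31/1631 ≈ 0.01901.
Coefficient of coincidence = 0.01901/0.04648 ≈ 0.41; interference = 1 − 0.41 = 0.59.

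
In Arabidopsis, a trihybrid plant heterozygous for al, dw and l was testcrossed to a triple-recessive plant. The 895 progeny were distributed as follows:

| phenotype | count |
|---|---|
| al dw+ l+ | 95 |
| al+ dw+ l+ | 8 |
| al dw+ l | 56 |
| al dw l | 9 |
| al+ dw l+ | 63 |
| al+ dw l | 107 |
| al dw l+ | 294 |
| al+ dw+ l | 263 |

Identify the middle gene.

The two most frequent reciprocal classes, al dw l+ and al+ dw+ l, are the parental types, so the F1 was al dw l+ / al+ dw+ l.
The two rarest classes, al dw l and al+ dw+ l+, are the double crossovers. Comparing them with the parentals, only the l allele has switched, so l is the middle locus and the order is al – l – dw.

l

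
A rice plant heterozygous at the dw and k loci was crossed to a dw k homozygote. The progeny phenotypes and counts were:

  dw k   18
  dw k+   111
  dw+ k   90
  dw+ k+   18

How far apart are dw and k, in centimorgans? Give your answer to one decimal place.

The two most frequent classes, dw+ k (90) and dw k+ (111), are the parental types, so the F1 was dw+ k / dw k+.
The recombinant classes are dw+ k+ and dw k: 18 + 18 = 36.
Recombination frequency = 36/237 = 0.1519 ≈ 15.2%, i.e. 15.2 centimorgans.

15.2 centimorgans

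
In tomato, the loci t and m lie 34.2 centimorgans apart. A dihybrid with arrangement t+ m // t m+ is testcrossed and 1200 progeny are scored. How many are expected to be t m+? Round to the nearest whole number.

395

A map distance of 34.2 centimorgans corresponds to a recombination frequency of 0.342.
The F1 is t+ m / t m+, so t m+ is a parental gamete class with expected frequency (1 − r)/2 = 0.658/2 = 0.3290.
Expected number = 0.3290 × 1200 = 394.80 ≈ 395.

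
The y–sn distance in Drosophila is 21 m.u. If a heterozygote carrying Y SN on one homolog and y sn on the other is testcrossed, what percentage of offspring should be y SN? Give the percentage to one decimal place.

10.5%

A map distance of 21 m.u. corresponds to a recombination frequency of 0.210.
The F1 is Y SN / y sn, so y SN is a recombinant gamete class with expected frequency r/2 = 0.210/2 = 0.1050.
That is 0.1050 = 10.5% of the progeny.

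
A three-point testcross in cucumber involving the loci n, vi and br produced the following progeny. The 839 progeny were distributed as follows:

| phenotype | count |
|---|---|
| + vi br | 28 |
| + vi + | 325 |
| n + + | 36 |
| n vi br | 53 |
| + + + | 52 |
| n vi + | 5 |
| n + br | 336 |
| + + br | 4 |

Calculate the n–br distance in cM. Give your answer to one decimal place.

8.7 cM

The two most frequent reciprocal classes, n + br and + vi +, are the parental types, so the F1 was n + br / + vi +.
The two rarest classes, + + br and n vi +, are the double crossovers. Comparing them with the parentals, only the n allele has switched, so n is the middle locus and the order is vi – n – br.
Crossovers in the n–br interval produce the single-crossover classes n + + and + vi br (36 + 28 = 64) plus the double crossovers (9).
RF(n–br) = (64 + 9) / 839 = 73/839 = 0.0870 → 8.7 cM.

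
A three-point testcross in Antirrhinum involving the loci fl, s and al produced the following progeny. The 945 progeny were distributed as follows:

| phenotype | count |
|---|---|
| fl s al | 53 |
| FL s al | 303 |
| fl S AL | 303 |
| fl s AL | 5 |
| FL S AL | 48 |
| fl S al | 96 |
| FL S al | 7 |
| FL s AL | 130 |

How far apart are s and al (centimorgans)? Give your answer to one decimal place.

25.2 centimorgans

The two most frequent reciprocal classes, FL s al and fl S AL, are the parental types, so the F1 was FL s al / fl S AL.
The two rarest classes, FL S al and fl s AL, are the double crossovers. Comparing them with the parentals, only the s allele has switched, so s is the middle locus and the order is al – s – fl.
Crossovers in the al–s interval produce the single-crossover classes FL s AL and fl S al (130 + 96 = 226) plus the double crossovers (12).
RF(al–s) = (226 + 12) / 945 = 238/945 = 0.2519 → 25.2 centimorgans.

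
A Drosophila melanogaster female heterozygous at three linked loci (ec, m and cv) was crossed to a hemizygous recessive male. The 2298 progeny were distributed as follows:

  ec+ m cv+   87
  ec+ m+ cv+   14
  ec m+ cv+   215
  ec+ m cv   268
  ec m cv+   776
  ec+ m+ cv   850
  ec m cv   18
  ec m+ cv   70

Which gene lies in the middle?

cv

The two most frequent reciprocal classes, ec m cv+ and ec+ m+ cv, are the parental types, so the F1 was ec m cv+ / ec+ m+ cv.
The two rarest classes, ec m cv and ec+ m+ cv+, are the double crossovers. Comparing them with the parentals, only the cv allele has switched, so cv is the middle locus and the order is m – cv – ec.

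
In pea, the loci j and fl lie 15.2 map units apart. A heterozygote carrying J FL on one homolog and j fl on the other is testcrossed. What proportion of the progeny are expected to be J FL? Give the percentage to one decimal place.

A map distance of 15.2 map units corresponds to a recombination frequency of 0.152.
The F1 is J FL / j fl, so J FL is a parental gamete class with expected frequency (1 − r)/2 = 0.848/2 = 0.4240.
That is 0.4240 = 42.4% of the progeny.

42.4%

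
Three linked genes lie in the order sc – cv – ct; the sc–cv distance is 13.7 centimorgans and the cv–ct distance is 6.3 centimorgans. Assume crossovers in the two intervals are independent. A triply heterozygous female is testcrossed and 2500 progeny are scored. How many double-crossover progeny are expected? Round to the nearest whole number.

Map distances give recombination frequencies of 0.137 and 0.063 for the two intervals.
With no interference, expected double-crossover frequency = 0.137 × 0.063 = 0.00863.
Expected number = 0.00863 × 2500 = 21.58 ≈ 22.

22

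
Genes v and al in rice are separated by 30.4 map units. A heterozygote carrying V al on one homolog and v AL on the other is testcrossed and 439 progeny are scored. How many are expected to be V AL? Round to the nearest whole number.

67

A map distance of 30.4 map units corresponds to a recombination frequency of 0.304.
The F1 is V al / v AL, so V AL is a recombinant gamete class with expected frequency r/2 = 0.304/2 = 0.1520.
Expected number = 0.1520 × 439 = 66.73 ≈ 67.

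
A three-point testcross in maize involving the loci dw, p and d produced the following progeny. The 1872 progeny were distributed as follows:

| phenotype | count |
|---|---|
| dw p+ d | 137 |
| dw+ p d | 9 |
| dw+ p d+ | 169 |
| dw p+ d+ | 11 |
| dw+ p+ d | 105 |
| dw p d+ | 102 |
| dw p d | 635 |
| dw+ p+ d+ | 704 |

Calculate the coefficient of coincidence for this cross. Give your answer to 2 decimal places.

The two most frequent reciprocal classes, dw+ p+ d+ and dw p d, are the parental types, so the F1 was dw+ p+ d+ / dw p d.
The two rarest classes, dw p+ d+ and dw+ p d, are the double crossovers. Comparing them with the parentals, only the dw allele has switched, so dw is the middle locus and the order is d – dw – p.
d–dw: (207 + 20)/1872 = 0.1213; dw–p: (306 + 20)/1872 = 0.1741.
Expected DCO frequency = 0.1213 × 0.1741 ≈ 0.02112; observed = 20/1872 ≈ 0.01068.
Coefficient of coincidence = 0.01068/0.02112 ≈ 0.51.

0.51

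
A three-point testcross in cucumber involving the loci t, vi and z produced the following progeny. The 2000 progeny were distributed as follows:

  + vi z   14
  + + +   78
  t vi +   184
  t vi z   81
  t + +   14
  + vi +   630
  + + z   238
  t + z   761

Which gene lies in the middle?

z

The two most frequent reciprocal classes, t + z and + vi +, are the parental types, so the F1 was t + z / + vi +.
The two rarest classes, t + + and + vi z, are the double crossovers. Comparing them with the parentals, only the z allele has switched, so z is the middle locus and the order is t – z – vi.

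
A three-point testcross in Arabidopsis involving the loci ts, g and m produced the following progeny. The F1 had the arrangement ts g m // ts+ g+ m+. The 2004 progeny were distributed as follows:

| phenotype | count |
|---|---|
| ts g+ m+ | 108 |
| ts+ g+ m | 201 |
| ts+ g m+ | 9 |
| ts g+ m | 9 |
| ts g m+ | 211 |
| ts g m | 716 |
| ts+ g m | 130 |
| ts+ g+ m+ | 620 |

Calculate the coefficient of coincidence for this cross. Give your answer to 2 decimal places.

0.33

The two rarest classes, ts g+ m and ts+ g m+, are the double crossovers. Comparing them with the parentals, only the g allele has switched, so g is the middle locus and the order is ts – g – m.
ts–g: (238 + 18)/2004 = 0.1277; g–m: (412 + 18)/2004 = 0.2146.
Expected DCO frequency = 0.1277 × 0.2146 ≈ 0.02740; observed = 18/2004 ≈ 0.00898.
Coefficient of coincidence = 0.00898/0.02740 ≈ 0.33.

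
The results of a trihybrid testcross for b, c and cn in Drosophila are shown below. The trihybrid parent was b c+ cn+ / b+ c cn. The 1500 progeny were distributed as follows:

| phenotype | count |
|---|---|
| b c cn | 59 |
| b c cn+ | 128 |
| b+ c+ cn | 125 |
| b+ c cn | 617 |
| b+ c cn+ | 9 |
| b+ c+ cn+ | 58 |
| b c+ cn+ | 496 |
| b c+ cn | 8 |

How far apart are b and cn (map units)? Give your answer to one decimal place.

The two rarest classes, b c+ cn and b+ c cn+, are the double crossovers. Comparing them with the parentals, only the cn allele has switched, so cn is the middle locus and the order is b – cn – c.
Crossovers in the b–cn interval produce the single-crossover classes b+ c+ cn+ and b c cn (58 + 59 = 117) plus the double crossovers (17).
RF(b–cn) = (117 + 17) / 1500 = 134/1500 = 0.0893 → 8.9 map units.

8.9 map units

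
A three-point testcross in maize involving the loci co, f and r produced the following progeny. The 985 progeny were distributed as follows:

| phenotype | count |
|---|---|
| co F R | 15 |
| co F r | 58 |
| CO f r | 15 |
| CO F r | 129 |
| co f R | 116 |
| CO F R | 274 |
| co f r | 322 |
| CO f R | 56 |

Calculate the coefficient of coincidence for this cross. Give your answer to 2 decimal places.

The two most frequent reciprocal classes, CO F R and co f r, are the parental types, so the F1 was CO F R / co f r.
The two rarest classes, co F R and CO f r, are the double crossovers. Comparing them with the parentals, only the co allele has switched, so co is the middle locus and the order is r – co – f.
r–co: (245 + 30)/985 = 0.2792; co–f: (114 + 30)/985 = 0.1462.
Expected DCO frequency = 0.2792 × 0.1462 ≈ 0.04082; observed = 30/985 ≈ 0.03046.
Coefficient of coincidence = 0.03046/0.04082 ≈ 0.75.

0.75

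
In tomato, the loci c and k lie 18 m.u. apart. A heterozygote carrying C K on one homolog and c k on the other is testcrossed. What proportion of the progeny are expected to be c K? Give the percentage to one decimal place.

9.0%

A map distance of 18 m.u. corresponds to a recombination frequency of 0.180.
The F1 is C K / c k, so c K is a recombinant gamete class with expected frequency r/2 = 0.180/2 = 0.0900.
That is 0.0900 = 9.0% of the progeny.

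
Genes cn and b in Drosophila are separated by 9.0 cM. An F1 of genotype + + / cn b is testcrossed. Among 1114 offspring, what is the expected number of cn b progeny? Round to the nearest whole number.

A map distance of 9.0 cM corresponds to a recombination frequency of 0.090.
The F1 is + + / cn b, so cn b is a parental gamete class with expected frequency (1 − r)/2 = 0.910/2 = 0.4550.
Expected number = 0.4550 × 1114 = 506.87 ≈ 507.

507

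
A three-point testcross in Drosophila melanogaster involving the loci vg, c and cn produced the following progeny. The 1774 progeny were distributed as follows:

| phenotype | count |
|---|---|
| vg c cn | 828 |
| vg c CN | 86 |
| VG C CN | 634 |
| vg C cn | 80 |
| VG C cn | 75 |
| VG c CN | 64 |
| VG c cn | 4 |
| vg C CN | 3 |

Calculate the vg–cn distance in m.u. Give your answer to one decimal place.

9.5 m.u.

The two most frequent reciprocal classes, vg c cn and VG C CN, are the parental types, so the F1 was vg c cn / VG C CN.
The two rarest classes, VG c cn and vg C CN, are the double crossovers. Comparing them with the parentals, only the vg allele has switched, so vg is the middle locus and the order is cn – vg – c.
Crossovers in the cn–vg interval produce the single-crossover classes vg c CN and VG C cn (86 + 75 = 161) plus the double crossovers (7).
RF(cn–vg) = (161 + 7) / 1774 = 168/1774 = 0.0947 → 9.5 m.u.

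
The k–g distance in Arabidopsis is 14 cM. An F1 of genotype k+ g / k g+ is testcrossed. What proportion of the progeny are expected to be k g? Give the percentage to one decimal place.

A map distance of 14 cM corresponds to a recombination frequency of 0.140.
The F1 is k+ g / k g+, so k g is a recombinant gamete class with expected frequency r/2 = 0.140/2 = 0.0700.
That is 0.0700 = 7.0% of the progeny.

7.0%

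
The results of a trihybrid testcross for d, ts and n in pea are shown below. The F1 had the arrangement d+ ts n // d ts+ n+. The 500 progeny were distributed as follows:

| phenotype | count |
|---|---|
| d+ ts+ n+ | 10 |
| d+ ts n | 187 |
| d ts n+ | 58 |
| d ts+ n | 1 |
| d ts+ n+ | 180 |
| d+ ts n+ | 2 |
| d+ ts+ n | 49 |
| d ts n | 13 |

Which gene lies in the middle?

n

The two rarest classes, d+ ts n+ and d ts+ n, are the double crossovers. Comparing them with the parentals, only the n allele has switched, so n is the middle locus and the order is ts – n – d.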